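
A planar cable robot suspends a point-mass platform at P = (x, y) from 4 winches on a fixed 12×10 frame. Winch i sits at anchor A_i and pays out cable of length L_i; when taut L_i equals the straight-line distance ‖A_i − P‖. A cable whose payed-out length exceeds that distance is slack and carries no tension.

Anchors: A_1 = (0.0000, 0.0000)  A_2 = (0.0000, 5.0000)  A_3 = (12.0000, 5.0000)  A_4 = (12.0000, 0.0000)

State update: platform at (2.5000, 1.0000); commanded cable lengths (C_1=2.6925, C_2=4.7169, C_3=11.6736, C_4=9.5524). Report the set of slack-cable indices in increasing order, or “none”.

3

cable 1: √((-2.5000)²+(-1.0000)²)=2.6926, C_1=2.6925: taut
cable 2: √((-2.5000)²+(4.0000)²)=4.7170, C_2=4.7169: taut
cable 3: √((9.5000)²+(4.0000)²)=10.3078, C_3=11.6736: slack
cable 4: √((9.5000)²+(-1.0000)²)=9.5525, C_4=9.5524: taut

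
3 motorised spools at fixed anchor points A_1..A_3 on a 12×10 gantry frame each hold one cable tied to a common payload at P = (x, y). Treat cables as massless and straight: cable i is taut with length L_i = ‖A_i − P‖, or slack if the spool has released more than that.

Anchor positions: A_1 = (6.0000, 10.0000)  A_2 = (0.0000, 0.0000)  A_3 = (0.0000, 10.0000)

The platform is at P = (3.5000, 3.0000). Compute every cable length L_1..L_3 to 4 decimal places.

(7.4330, 4.6098, 7.8262)

L_1: Δ = A_1−P = (2.5000, 7.0000) → ‖Δ‖ = √55.2500 = 7.4330
L_2: Δ = A_2−P = (-3.5000, -3.0000) → ‖Δ‖ = √21.2500 = 4.6098
L_3: Δ = A_3−P = (-3.5000, 7.0000) → ‖Δ‖ = √61.2500 = 7.8262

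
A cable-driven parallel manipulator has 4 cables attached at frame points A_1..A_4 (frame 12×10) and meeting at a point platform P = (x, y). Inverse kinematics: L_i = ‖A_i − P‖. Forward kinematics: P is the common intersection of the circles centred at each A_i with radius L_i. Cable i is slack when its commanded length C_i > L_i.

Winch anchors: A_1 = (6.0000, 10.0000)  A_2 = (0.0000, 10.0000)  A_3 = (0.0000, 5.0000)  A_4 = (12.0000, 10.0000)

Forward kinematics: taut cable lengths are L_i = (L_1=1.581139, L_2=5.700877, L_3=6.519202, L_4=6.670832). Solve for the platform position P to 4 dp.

expand ‖A_i−P‖²=L_i² and subtract eq 1 (c_i ≔ ‖A_i‖²−L_i²)
c_1 = 36.0000+100.0000−2.5000 = 133.5000
eq1−eq2 → [12.0000  0.0000]·P = 66.0000
eq1−eq3 → [12.0000  10.0000]·P = 151.0000
eq1−eq4 → [-12.0000  0.0000]·P = -66.0000
2×2 solve → P = (5.5000, 8.5000)
check cable 4: ‖A_4−P‖² = 44.5000 ≈ L_4² = 44.5000 ✓

(5.5000, 8.5000)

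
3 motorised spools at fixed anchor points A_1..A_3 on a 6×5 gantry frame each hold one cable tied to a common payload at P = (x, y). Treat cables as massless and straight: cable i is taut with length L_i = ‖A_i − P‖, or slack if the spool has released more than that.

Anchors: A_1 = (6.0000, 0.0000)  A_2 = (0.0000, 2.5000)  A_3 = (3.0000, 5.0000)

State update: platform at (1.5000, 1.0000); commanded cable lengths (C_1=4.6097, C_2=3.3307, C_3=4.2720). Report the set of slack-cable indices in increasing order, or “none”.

cable 1: L_1 = ‖A_1−P‖ = 4.6098;  C_1 = 4.6097 → taut
cable 2: L_2 = ‖A_2−P‖ = 2.1213;  C_2 = 3.3307 → slack
cable 3: L_3 = ‖A_3−P‖ = 4.2720;  C_3 = 4.2720 → taut

2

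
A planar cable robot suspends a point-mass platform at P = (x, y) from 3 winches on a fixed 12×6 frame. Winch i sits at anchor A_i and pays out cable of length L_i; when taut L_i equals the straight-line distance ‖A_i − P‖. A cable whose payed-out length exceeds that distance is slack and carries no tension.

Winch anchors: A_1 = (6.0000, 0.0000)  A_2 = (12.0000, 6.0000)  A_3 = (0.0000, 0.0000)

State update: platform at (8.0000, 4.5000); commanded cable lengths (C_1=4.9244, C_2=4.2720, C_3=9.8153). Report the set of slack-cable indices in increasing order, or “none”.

3

i=1: geometric 4.9244 vs commanded 4.9244 ⇒ taut
i=2: geometric 4.2720 vs commanded 4.2720 ⇒ taut
i=3: geometric 9.1788 vs commanded 9.8153 ⇒ slack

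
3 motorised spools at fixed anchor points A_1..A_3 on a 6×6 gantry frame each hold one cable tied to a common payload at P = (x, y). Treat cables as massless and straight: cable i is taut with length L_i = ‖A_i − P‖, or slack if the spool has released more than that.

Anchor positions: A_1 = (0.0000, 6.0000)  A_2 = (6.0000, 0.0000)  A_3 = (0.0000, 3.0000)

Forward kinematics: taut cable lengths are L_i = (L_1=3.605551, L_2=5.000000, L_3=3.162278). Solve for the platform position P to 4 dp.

circle eqns → linear via eq_j − eq_1; set c_j = A_j·A_j − L_j²
c_1 = 0.0000+36.0000−13.0000 = 23.0000
-12.0000·x + 12.0000·y = c_1−c_2 = 12.0000
0.0000·x + 6.0000·y = c_1−c_3 = 24.0000
solve first two rows → x=3.0000, y=4.0000

(3.0000, 4.0000)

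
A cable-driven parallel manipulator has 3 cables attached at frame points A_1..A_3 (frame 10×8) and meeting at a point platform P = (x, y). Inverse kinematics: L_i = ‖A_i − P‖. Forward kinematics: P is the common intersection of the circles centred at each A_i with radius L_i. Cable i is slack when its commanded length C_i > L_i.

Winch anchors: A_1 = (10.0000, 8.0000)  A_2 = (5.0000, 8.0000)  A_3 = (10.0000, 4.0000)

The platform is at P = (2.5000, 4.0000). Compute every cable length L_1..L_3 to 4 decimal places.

L_1: Δ = A_1−P = (7.5000, 4.0000) → ‖Δ‖ = √72.2500 = 8.5000
L_2: Δ = A_2−P = (2.5000, 4.0000) → ‖Δ‖ = √22.2500 = 4.7170
L_3: Δ = A_3−P = (7.5000, 0.0000) → ‖Δ‖ = √56.2500 = 7.5000

(8.5000, 4.7170, 7.5000)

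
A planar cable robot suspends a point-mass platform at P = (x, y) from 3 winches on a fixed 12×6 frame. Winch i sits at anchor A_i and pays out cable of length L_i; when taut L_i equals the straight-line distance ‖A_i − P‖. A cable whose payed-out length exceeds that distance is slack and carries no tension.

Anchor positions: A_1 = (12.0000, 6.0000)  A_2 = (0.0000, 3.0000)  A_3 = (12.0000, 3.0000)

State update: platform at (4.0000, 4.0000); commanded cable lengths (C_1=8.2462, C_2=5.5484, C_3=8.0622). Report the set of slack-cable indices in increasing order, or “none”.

cable 1: √((8.0000)²+(2.0000)²)=8.2462, C_1=8.2462: taut
cable 2: √((-4.0000)²+(-1.0000)²)=4.1231, C_2=5.5484: slack
cable 3: √((8.0000)²+(-1.0000)²)=8.0623, C_3=8.0622: taut

2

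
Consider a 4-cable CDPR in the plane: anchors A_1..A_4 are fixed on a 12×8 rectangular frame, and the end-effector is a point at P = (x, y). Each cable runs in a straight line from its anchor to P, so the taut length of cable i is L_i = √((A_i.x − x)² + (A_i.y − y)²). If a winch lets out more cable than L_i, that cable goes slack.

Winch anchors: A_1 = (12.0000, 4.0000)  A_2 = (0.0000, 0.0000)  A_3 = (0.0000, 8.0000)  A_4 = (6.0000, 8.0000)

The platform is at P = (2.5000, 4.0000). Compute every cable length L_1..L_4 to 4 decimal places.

(9.5000, 4.7170, 4.7170, 5.3151)

L_1 = √((12.0000−2.5000)² + (4.0000−4.0000)²) = 9.5000
L_2 = √((0.0000−2.5000)² + (0.0000−4.0000)²) = 4.7170
L_3 = √((0.0000−2.5000)² + (8.0000−4.0000)²) = 4.7170
L_4 = √((6.0000−2.5000)² + (8.0000−4.0000)²) = 5.3151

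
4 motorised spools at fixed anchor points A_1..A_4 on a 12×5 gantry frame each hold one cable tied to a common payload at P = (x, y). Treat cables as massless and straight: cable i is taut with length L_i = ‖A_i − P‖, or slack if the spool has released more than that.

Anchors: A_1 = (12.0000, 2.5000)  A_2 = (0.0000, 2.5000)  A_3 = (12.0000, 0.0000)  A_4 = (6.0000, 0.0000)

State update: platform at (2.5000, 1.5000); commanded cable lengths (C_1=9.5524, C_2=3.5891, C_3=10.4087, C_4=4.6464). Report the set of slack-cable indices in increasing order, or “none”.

2, 3, 4

cable 1: √((9.5000)²+(1.0000)²)=9.5525, C_1=9.5524: taut
cable 2: √((-2.5000)²+(1.0000)²)=2.6926, C_2=3.5891: slack
cable 3: √((9.5000)²+(-1.5000)²)=9.6177, C_3=10.4087: slack
cable 4: √((3.5000)²+(-1.5000)²)=3.8079, C_4=4.6464: slack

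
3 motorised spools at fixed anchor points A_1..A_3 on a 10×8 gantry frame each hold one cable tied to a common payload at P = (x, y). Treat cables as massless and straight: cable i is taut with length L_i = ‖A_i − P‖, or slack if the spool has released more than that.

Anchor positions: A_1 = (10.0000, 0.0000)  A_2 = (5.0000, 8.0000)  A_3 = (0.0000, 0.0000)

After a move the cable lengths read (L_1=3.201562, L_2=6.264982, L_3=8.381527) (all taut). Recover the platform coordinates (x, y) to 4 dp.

(8.0000, 2.5000)

circle eqns → linear via eq_j − eq_1; set c_j = A_j·A_j − L_j²
c_1 = 100.0000+0.0000−10.2500 = 89.7500
10.0000·x − 16.0000·y = c_1−c_2 = 40.0000
20.0000·x + 0.0000·y = c_1−c_3 = 160.0000
solve first two rows → x=8.0000, y=2.5000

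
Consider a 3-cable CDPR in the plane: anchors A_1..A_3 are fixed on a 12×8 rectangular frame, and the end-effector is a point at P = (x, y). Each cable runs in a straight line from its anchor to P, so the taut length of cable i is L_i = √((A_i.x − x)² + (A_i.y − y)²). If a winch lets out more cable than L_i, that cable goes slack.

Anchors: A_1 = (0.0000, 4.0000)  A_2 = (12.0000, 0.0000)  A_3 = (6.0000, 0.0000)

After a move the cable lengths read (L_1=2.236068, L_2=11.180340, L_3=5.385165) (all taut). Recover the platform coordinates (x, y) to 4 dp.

(1.0000, 2.0000)

circle eqns → linear via eq_j − eq_1; set c_j = A_j·A_j − L_j²
c_1 = 0.0000+16.0000−5.0000 = 11.0000
-24.0000·x + 8.0000·y = c_1−c_2 = -8.0000
-12.0000·x + 8.0000·y = c_1−c_3 = 4.0000
solve first two rows → x=1.0000, y=2.0000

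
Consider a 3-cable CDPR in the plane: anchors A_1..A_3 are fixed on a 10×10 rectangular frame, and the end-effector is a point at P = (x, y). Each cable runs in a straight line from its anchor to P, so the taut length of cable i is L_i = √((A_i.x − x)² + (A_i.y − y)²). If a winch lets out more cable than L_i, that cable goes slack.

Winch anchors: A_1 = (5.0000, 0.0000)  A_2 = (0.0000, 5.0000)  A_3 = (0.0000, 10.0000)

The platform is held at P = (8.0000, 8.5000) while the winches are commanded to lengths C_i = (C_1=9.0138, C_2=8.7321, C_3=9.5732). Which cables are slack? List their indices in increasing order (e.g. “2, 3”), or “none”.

3

cable 1: L_1 = ‖A_1−P‖ = 9.0139;  C_1 = 9.0138 → taut
cable 2: L_2 = ‖A_2−P‖ = 8.7321;  C_2 = 8.7321 → taut
cable 3: L_3 = ‖A_3−P‖ = 8.1394;  C_3 = 9.5732 → slack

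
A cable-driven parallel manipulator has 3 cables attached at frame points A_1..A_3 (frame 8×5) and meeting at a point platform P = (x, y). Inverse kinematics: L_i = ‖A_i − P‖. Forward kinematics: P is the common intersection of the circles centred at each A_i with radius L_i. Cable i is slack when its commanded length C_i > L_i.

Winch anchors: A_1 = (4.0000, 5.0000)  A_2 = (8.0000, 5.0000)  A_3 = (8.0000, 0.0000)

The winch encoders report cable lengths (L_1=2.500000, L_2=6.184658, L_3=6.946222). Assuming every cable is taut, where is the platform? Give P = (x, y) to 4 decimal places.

expand ‖A_i−P‖²=L_i² and subtract eq 1 (c_i ≔ ‖A_i‖²−L_i²)
c_1 = 16.0000+25.0000−6.2500 = 34.7500
eq1−eq2 → [-8.0000  0.0000]·P = -16.0000
eq1−eq3 → [-8.0000  10.0000]·P = 19.0000
2×2 solve → P = (2.0000, 3.5000)

(2.0000, 3.5000)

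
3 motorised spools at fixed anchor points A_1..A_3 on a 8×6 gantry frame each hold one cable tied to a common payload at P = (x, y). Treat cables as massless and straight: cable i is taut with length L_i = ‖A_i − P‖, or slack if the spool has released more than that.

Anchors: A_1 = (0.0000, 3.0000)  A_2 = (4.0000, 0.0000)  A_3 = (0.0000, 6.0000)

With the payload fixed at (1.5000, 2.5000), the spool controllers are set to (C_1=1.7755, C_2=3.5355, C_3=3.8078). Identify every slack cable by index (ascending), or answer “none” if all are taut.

cable 1: L_1 = ‖A_1−P‖ = 1.5811;  C_1 = 1.7755 → slack
cable 2: L_2 = ‖A_2−P‖ = 3.5355;  C_2 = 3.5355 → taut
cable 3: L_3 = ‖A_3−P‖ = 3.8079;  C_3 = 3.8078 → taut

1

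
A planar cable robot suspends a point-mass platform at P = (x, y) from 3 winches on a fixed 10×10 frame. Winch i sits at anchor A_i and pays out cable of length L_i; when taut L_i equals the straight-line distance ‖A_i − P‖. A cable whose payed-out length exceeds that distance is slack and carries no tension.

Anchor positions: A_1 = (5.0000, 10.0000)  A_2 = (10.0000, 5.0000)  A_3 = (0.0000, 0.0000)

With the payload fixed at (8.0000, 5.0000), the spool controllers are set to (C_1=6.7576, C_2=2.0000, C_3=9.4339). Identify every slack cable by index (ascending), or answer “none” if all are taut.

i=1: geometric 5.8310 vs commanded 6.7576 ⇒ slack
i=2: geometric 2.0000 vs commanded 2.0000 ⇒ taut
i=3: geometric 9.4340 vs commanded 9.4339 ⇒ taut

1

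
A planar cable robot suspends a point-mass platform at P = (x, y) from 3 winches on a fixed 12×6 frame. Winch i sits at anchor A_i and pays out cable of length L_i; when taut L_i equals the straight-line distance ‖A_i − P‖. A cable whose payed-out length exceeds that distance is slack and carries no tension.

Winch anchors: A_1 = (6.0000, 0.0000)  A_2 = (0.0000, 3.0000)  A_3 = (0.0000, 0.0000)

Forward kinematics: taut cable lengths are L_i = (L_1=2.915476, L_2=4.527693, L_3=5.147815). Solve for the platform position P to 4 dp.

each cable: (A_i−P)·(A_i−P) = L_i²; let c_i = ‖A_i‖²−L_i²
c_1 = 36.0000+0.0000−8.5000 = 27.5000
row 1: 12.0000x − 6.0000y = 39.0000  (c_2=-11.5000)
row 2: 12.0000x + 0.0000y = 54.0000  (c_3=-26.5000)
Cramer on rows 1–2 → x = 4.5000, y = 2.5000

(4.5000, 2.5000)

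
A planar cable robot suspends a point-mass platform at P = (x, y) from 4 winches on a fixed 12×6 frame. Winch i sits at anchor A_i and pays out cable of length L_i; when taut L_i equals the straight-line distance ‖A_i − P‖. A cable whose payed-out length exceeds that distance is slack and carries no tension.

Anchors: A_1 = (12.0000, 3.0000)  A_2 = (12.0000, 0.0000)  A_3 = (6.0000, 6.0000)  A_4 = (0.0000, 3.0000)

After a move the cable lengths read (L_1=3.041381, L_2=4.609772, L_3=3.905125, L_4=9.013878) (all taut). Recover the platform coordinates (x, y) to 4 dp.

(9.0000, 3.5000)

expand ‖A_i−P‖²=L_i² and subtract eq 1 (q_i ≔ ‖A_i‖²−L_i²)
q_1 = 144.0000+9.0000−9.2500 = 143.7500
eq1−eq2 → [0.0000  6.0000]·P = 21.0000
eq1−eq3 → [12.0000  -6.0000]·P = 87.0000
eq1−eq4 → [24.0000  0.0000]·P = 216.0000
2×2 solve → P = (9.0000, 3.5000)
check cable 4: ‖A_4−P‖² = 81.2500 ≈ L_4² = 81.2500 ✓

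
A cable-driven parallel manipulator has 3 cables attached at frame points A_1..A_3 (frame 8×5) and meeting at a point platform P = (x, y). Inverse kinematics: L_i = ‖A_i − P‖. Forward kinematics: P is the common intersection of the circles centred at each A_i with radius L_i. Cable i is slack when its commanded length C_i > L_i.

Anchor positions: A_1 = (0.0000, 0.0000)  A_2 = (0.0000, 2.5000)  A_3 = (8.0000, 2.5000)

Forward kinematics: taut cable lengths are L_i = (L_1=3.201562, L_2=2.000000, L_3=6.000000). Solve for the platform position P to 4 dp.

expand ‖A_i−P‖²=L_i² and subtract eq 1 (q_i ≔ ‖A_i‖²−L_i²)
q_1 = 0.0000+0.0000−10.2500 = -10.2500
eq1−eq2 → [0.0000  -5.0000]·P = -12.5000
eq1−eq3 → [-16.0000  -5.0000]·P = -44.5000
2×2 solve → P = (2.0000, 2.5000)

(2.0000, 2.5000)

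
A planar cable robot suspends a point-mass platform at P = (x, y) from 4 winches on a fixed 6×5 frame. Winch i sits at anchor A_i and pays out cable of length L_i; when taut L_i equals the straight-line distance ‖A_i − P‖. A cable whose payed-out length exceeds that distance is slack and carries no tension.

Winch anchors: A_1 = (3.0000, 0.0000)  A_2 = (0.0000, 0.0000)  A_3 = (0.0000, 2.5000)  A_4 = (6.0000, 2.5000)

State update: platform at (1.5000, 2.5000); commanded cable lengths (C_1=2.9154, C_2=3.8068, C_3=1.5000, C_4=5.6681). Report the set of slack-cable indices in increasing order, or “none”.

cable 1: √((1.5000)²+(-2.5000)²)=2.9155, C_1=2.9154: taut
cable 2: √((-1.5000)²+(-2.5000)²)=2.9155, C_2=3.8068: slack
cable 3: √((-1.5000)²+(0.0000)²)=1.5000, C_3=1.5000: taut
cable 4: √((4.5000)²+(0.0000)²)=4.5000, C_4=5.6681: slack

2, 4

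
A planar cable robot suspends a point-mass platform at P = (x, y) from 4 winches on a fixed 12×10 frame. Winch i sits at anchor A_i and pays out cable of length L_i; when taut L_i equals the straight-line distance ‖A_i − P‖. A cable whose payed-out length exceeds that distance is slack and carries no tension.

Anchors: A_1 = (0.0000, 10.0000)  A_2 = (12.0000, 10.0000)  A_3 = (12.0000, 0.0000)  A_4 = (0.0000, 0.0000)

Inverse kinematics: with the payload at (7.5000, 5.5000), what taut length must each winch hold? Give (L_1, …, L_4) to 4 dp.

(8.7464, 6.3640, 7.1063, 9.3005)

cable 1: Δx=-7.5000, Δy=4.5000; L_1 = √(Δx²+Δy²) = 8.7464
cable 2: Δx=4.5000, Δy=4.5000; L_2 = √(Δx²+Δy²) = 6.3640
cable 3: Δx=4.5000, Δy=-5.5000; L_3 = √(Δx²+Δy²) = 7.1063
cable 4: Δx=-7.5000, Δy=-5.5000; L_4 = √(Δx²+Δy²) = 9.3005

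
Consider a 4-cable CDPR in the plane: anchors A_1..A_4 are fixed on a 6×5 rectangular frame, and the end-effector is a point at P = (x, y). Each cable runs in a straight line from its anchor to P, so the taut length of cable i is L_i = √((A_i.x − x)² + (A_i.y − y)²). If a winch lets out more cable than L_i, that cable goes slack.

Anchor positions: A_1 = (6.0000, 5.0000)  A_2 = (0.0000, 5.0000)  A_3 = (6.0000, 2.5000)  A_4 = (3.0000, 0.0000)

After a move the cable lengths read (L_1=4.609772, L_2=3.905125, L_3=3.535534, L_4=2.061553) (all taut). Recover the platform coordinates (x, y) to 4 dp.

circle eqns → linear via eq_j − eq_1; set k_j = A_j·A_j − L_j²
k_1 = 36.0000+25.0000−21.2500 = 39.7500
12.0000·x + 0.0000·y = k_1−k_2 = 30.0000
0.0000·x + 5.0000·y = k_1−k_3 = 10.0000
6.0000·x + 10.0000·y = k_1−k_4 = 35.0000
solve first two rows → x=2.5000, y=2.0000
check cable 4: ‖A_4−P‖² = 4.2500 ≈ L_4² = 4.2500 ✓

(2.5000, 2.0000)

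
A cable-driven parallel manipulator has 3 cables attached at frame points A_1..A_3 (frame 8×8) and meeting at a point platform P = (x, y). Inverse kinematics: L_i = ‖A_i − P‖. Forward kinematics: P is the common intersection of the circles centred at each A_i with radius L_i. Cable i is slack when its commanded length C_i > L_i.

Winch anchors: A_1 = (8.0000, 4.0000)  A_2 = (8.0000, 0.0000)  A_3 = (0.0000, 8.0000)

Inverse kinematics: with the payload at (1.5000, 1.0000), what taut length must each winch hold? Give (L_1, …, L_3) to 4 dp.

L_1 = √((8.0000−1.5000)² + (4.0000−1.0000)²) = 7.1589
L_2 = √((8.0000−1.5000)² + (0.0000−1.0000)²) = 6.5765
L_3 = √((0.0000−1.5000)² + (8.0000−1.0000)²) = 7.1589

(7.1589, 6.5765, 7.1589)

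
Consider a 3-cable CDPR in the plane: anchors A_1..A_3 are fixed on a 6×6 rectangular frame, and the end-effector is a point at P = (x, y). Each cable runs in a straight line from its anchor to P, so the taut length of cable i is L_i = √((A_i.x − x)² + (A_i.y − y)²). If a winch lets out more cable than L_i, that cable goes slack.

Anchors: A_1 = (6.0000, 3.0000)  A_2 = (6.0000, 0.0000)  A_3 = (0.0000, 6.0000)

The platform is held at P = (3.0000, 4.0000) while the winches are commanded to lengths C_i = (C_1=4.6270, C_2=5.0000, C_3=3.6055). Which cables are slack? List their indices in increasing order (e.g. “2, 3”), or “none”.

1

cable 1: √((3.0000)²+(-1.0000)²)=3.1623, C_1=4.6270: slack
cable 2: √((3.0000)²+(-4.0000)²)=5.0000, C_2=5.0000: taut
cable 3: √((-3.0000)²+(2.0000)²)=3.6056, C_3=3.6055: taut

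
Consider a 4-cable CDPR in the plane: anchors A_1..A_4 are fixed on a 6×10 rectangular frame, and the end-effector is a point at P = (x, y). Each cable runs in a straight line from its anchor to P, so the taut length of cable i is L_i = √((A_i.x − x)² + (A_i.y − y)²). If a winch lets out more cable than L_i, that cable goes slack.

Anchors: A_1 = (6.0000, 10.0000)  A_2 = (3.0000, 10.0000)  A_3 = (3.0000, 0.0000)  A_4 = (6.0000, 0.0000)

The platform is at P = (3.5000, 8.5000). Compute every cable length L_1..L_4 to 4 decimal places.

L_1: Δ = A_1−P = (2.5000, 1.5000) → ‖Δ‖ = √8.5000 = 2.9155
L_2: Δ = A_2−P = (-0.5000, 1.5000) → ‖Δ‖ = √2.5000 = 1.5811
L_3: Δ = A_3−P = (-0.5000, -8.5000) → ‖Δ‖ = √72.5000 = 8.5147
L_4: Δ = A_4−P = (2.5000, -8.5000) → ‖Δ‖ = √78.5000 = 8.8600

(2.9155, 1.5811, 8.5147, 8.8600)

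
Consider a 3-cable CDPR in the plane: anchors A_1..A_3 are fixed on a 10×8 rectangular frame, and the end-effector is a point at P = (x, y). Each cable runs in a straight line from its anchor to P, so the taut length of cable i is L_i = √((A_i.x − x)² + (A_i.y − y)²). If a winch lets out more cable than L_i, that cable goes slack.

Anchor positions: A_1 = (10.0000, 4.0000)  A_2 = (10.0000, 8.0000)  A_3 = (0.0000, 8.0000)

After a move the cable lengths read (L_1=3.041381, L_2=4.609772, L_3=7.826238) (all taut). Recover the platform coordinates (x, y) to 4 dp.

each cable: (A_i−P)·(A_i−P) = L_i²; let q_i = ‖A_i‖²−L_i²
q_1 = 100.0000+16.0000−9.2500 = 106.7500
row 1: 0.0000x − 8.0000y = -36.0000  (q_2=142.7500)
row 2: 20.0000x − 8.0000y = 104.0000  (q_3=2.7500)
Cramer on rows 1–2 → x = 7.0000, y = 4.5000

(7.0000, 4.5000)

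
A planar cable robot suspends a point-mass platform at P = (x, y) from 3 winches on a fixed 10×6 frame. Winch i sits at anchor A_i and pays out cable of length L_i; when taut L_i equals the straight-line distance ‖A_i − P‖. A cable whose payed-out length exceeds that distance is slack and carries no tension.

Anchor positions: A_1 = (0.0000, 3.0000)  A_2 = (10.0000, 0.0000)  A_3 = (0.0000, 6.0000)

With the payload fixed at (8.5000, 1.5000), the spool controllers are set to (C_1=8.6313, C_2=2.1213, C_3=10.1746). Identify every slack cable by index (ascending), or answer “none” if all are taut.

cable 1: √((-8.5000)²+(1.5000)²)=8.6313, C_1=8.6313: taut
cable 2: √((1.5000)²+(-1.5000)²)=2.1213, C_2=2.1213: taut
cable 3: √((-8.5000)²+(4.5000)²)=9.6177, C_3=10.1746: slack

3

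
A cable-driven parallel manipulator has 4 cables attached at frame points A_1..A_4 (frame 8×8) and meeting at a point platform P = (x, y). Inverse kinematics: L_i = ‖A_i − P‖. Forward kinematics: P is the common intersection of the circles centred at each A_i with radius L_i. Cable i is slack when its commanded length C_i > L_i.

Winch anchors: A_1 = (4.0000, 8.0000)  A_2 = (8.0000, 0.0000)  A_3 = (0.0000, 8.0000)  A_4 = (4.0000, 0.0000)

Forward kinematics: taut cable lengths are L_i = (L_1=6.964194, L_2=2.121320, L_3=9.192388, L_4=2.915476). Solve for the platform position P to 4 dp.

(6.5000, 1.5000)

circle eqns → linear via eq_j − eq_1; set k_j = A_j·A_j − L_j²
k_1 = 16.0000+64.0000−48.5000 = 31.5000
-8.0000·x + 16.0000·y = k_1−k_2 = -28.0000
8.0000·x + 0.0000·y = k_1−k_3 = 52.0000
0.0000·x + 16.0000·y = k_1−k_4 = 24.0000
solve first two rows → x=6.5000, y=1.5000
check cable 4: ‖A_4−P‖² = 8.5000 ≈ L_4² = 8.5000 ✓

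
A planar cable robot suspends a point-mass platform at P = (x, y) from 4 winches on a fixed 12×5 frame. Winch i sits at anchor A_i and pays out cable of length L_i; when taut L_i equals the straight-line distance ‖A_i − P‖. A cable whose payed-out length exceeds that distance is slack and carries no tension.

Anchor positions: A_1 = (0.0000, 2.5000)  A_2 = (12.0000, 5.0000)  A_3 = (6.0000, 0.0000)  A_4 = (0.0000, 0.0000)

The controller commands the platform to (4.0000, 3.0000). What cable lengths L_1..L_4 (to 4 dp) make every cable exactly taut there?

(4.0311, 8.2462, 3.6056, 5.0000)

L_1: Δ = A_1−P = (-4.0000, -0.5000) → ‖Δ‖ = √16.2500 = 4.0311
L_2: Δ = A_2−P = (8.0000, 2.0000) → ‖Δ‖ = √68.0000 = 8.2462
L_3: Δ = A_3−P = (2.0000, -3.0000) → ‖Δ‖ = √13.0000 = 3.6056
L_4: Δ = A_4−P = (-4.0000, -3.0000) → ‖Δ‖ = √25.0000 = 5.0000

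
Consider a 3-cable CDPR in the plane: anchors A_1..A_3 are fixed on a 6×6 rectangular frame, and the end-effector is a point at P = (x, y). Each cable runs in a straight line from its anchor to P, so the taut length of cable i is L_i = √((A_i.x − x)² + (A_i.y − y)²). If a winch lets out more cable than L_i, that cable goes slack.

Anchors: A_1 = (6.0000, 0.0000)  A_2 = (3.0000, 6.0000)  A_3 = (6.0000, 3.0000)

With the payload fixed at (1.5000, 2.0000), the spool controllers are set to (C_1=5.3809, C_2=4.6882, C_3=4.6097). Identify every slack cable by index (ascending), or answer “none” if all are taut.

1, 2

cable 1: √((4.5000)²+(-2.0000)²)=4.9244, C_1=5.3809: slack
cable 2: √((1.5000)²+(4.0000)²)=4.2720, C_2=4.6882: slack
cable 3: √((4.5000)²+(1.0000)²)=4.6098, C_3=4.6097: taut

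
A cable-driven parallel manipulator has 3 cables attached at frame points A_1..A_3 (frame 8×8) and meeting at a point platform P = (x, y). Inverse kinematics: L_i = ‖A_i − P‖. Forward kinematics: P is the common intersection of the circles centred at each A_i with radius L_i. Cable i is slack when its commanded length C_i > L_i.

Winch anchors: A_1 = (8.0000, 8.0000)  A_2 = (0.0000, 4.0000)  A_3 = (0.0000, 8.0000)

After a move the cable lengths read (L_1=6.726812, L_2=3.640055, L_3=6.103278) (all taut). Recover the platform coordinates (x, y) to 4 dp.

(3.5000, 3.0000)

circle eqns → linear via eq_j − eq_1; set k_j = A_j·A_j − L_j²
k_1 = 64.0000+64.0000−45.2500 = 82.7500
16.0000·x + 8.0000·y = k_1−k_2 = 80.0000
16.0000·x + 0.0000·y = k_1−k_3 = 56.0000
solve first two rows → x=3.5000, y=3.0000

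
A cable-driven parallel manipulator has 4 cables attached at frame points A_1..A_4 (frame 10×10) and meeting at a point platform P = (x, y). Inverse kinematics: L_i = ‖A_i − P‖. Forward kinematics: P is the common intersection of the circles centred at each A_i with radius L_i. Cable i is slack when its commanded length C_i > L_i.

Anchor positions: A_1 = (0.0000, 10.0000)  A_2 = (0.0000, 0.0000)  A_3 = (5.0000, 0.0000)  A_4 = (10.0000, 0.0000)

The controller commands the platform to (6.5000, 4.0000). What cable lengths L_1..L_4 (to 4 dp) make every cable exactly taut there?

cable 1: Δx=-6.5000, Δy=6.0000; L_1 = √(Δx²+Δy²) = 8.8459
cable 2: Δx=-6.5000, Δy=-4.0000; L_2 = √(Δx²+Δy²) = 7.6322
cable 3: Δx=-1.5000, Δy=-4.0000; L_3 = √(Δx²+Δy²) = 4.2720
cable 4: Δx=3.5000, Δy=-4.0000; L_4 = √(Δx²+Δy²) = 5.3151

(8.8459, 7.6322, 4.2720, 5.3151)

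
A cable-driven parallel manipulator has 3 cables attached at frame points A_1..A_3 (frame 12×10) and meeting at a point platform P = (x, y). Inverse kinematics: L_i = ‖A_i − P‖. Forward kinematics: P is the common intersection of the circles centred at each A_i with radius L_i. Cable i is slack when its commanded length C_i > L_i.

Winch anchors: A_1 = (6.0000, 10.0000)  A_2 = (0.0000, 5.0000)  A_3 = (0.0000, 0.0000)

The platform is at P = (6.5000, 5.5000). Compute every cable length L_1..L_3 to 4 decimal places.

L_1 = √((6.0000−6.5000)² + (10.0000−5.5000)²) = 4.5277
L_2 = √((0.0000−6.5000)² + (5.0000−5.5000)²) = 6.5192
L_3 = √((0.0000−6.5000)² + (0.0000−5.5000)²) = 8.5147

(4.5277, 6.5192, 8.5147)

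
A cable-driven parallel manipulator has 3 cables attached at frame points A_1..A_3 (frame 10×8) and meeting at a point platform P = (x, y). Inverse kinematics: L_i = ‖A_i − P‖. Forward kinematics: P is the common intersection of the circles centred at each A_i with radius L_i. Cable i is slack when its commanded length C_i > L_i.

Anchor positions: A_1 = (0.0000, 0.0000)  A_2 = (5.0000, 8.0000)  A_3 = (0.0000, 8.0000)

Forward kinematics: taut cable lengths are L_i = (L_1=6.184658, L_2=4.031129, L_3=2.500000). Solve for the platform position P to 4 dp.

circle eqns → linear via eq_j − eq_1; set k_j = A_j·A_j − L_j²
k_1 = 0.0000+0.0000−38.2500 = -38.2500
-10.0000·x − 16.0000·y = k_1−k_2 = -111.0000
0.0000·x − 16.0000·y = k_1−k_3 = -96.0000
solve first two rows → x=1.5000, y=6.0000

(1.5000, 6.0000)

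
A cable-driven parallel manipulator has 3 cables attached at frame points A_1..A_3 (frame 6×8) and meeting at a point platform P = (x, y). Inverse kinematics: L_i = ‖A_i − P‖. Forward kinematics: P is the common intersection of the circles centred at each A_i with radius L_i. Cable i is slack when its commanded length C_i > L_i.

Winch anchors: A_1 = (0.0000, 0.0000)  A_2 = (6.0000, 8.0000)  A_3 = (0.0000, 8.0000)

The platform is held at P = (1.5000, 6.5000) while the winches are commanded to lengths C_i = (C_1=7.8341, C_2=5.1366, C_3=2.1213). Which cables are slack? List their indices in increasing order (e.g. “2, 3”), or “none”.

1, 2

cable 1: √((-1.5000)²+(-6.5000)²)=6.6708, C_1=7.8341: slack
cable 2: √((4.5000)²+(1.5000)²)=4.7434, C_2=5.1366: slack
cable 3: √((-1.5000)²+(1.5000)²)=2.1213, C_3=2.1213: taut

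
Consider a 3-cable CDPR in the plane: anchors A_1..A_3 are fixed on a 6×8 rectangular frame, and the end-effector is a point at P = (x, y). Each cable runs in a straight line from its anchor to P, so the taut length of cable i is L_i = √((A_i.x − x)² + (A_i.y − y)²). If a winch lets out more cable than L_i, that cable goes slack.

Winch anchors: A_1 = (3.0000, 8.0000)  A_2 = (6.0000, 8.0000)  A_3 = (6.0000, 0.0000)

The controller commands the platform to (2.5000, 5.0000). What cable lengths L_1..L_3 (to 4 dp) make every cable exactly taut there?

cable 1: Δx=0.5000, Δy=3.0000; L_1 = √(Δx²+Δy²) = 3.0414
cable 2: Δx=3.5000, Δy=3.0000; L_2 = √(Δx²+Δy²) = 4.6098
cable 3: Δx=3.5000, Δy=-5.0000; L_3 = √(Δx²+Δy²) = 6.1033

(3.0414, 4.6098, 6.1033)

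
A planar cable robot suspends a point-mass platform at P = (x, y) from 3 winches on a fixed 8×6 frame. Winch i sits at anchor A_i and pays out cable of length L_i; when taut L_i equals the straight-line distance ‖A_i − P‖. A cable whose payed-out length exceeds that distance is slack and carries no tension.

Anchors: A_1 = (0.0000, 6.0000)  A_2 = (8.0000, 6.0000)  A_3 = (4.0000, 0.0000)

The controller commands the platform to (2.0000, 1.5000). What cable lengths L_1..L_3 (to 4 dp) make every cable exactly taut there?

L_1: Δ = A_1−P = (-2.0000, 4.5000) → ‖Δ‖ = √24.2500 = 4.9244
L_2: Δ = A_2−P = (6.0000, 4.5000) → ‖Δ‖ = √56.2500 = 7.5000
L_3: Δ = A_3−P = (2.0000, -1.5000) → ‖Δ‖ = √6.2500 = 2.5000

(4.9244, 7.5000, 2.5000)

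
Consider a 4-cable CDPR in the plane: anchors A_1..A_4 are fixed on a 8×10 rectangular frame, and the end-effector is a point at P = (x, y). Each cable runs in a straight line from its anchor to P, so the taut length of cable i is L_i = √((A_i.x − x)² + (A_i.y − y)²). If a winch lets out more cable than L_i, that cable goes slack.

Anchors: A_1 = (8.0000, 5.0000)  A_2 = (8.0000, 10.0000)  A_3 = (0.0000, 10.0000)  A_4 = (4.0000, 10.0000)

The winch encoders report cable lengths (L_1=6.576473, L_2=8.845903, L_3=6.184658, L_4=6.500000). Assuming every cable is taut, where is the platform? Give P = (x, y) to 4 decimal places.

each cable: (A_i−P)·(A_i−P) = L_i²; let c_i = ‖A_i‖²−L_i²
c_1 = 64.0000+25.0000−43.2500 = 45.7500
row 1: 0.0000x − 10.0000y = -40.0000  (c_2=85.7500)
row 2: 16.0000x − 10.0000y = -16.0000  (c_3=61.7500)
row 3: 8.0000x − 10.0000y = -28.0000  (c_4=73.7500)
Cramer on rows 1–2 → x = 1.5000, y = 4.0000
check cable 4: ‖A_4−P‖² = 42.2500 ≈ L_4² = 42.2500 ✓

(1.5000, 4.0000)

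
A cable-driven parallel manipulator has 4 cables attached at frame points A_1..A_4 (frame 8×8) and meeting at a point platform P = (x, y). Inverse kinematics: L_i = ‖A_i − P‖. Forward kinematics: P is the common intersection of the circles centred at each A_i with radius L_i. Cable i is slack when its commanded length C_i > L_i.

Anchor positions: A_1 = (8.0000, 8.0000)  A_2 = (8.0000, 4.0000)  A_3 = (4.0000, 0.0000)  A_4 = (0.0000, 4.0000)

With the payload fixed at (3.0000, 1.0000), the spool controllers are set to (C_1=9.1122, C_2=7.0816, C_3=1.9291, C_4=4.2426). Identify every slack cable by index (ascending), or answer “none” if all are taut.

i=1: geometric 8.6023 vs commanded 9.1122 ⇒ slack
i=2: geometric 5.8310 vs commanded 7.0816 ⇒ slack
i=3: geometric 1.4142 vs commanded 1.9291 ⇒ slack
i=4: geometric 4.2426 vs commanded 4.2426 ⇒ taut

1, 2, 3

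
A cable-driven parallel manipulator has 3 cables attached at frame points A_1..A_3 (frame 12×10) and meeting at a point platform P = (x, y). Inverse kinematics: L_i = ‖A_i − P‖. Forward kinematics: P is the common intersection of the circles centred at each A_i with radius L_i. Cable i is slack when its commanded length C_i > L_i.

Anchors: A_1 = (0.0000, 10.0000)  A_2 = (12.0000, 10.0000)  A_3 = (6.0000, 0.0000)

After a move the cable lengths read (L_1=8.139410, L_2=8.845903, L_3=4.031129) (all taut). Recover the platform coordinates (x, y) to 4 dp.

(5.5000, 4.0000)

circle eqns → linear via eq_j − eq_1; set q_j = A_j·A_j − L_j²
q_1 = 0.0000+100.0000−66.2500 = 33.7500
-24.0000·x + 0.0000·y = q_1−q_2 = -132.0000
-12.0000·x + 20.0000·y = q_1−q_3 = 14.0000
solve first two rows → x=5.5000, y=4.0000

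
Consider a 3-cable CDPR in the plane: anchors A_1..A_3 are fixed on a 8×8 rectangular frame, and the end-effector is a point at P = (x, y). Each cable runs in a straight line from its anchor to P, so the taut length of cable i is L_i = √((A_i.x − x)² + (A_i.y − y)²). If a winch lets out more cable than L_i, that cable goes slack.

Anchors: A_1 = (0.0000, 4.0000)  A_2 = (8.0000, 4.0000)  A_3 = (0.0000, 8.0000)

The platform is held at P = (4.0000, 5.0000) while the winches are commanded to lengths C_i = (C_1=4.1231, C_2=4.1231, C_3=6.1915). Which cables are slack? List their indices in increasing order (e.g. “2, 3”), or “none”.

i=1: geometric 4.1231 vs commanded 4.1231 ⇒ taut
i=2: geometric 4.1231 vs commanded 4.1231 ⇒ taut
i=3: geometric 5.0000 vs commanded 6.1915 ⇒ slack

3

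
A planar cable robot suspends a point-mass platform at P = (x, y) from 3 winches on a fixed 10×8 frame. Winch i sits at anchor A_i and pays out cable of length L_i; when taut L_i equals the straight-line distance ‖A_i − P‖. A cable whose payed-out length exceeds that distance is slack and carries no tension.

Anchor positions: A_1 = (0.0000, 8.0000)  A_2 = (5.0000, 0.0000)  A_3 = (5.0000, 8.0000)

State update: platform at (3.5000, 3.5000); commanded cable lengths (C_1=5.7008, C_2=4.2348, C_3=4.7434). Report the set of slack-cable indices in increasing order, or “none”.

cable 1: L_1 = ‖A_1−P‖ = 5.7009;  C_1 = 5.7008 → taut
cable 2: L_2 = ‖A_2−P‖ = 3.8079;  C_2 = 4.2348 → slack
cable 3: L_3 = ‖A_3−P‖ = 4.7434;  C_3 = 4.7434 → taut

2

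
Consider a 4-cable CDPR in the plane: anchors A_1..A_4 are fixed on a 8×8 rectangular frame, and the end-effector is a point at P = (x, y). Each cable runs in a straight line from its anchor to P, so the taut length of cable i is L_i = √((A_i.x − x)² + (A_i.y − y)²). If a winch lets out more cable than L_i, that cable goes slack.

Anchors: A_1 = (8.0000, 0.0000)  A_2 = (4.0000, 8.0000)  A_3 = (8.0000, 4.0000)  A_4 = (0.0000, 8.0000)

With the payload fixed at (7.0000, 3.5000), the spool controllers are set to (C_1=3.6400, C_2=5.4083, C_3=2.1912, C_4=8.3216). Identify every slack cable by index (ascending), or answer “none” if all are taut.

cable 1: √((1.0000)²+(-3.5000)²)=3.6401, C_1=3.6400: taut
cable 2: √((-3.0000)²+(4.5000)²)=5.4083, C_2=5.4083: taut
cable 3: √((1.0000)²+(0.5000)²)=1.1180, C_3=2.1912: slack
cable 4: √((-7.0000)²+(4.5000)²)=8.3217, C_4=8.3216: taut

3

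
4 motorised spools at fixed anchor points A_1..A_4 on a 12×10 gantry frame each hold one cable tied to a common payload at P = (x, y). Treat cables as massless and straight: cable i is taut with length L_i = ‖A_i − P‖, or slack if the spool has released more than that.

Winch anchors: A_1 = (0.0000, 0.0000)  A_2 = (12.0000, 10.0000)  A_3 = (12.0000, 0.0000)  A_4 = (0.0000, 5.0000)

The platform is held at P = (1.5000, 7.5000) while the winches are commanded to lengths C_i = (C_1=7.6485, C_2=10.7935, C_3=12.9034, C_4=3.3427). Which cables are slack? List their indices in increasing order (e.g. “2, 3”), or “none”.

4

i=1: geometric 7.6485 vs commanded 7.6485 ⇒ taut
i=2: geometric 10.7935 vs commanded 10.7935 ⇒ taut
i=3: geometric 12.9035 vs commanded 12.9034 ⇒ taut
i=4: geometric 2.9155 vs commanded 3.3427 ⇒ slack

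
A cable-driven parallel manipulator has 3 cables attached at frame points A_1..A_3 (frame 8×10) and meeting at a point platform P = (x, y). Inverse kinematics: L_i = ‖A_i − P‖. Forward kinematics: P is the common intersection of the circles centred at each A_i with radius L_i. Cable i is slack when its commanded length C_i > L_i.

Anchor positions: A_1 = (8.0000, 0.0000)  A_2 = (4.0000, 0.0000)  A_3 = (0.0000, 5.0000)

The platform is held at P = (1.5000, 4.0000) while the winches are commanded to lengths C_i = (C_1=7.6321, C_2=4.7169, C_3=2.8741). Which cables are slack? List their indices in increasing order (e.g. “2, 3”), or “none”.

cable 1: L_1 = ‖A_1−P‖ = 7.6322;  C_1 = 7.6321 → taut
cable 2: L_2 = ‖A_2−P‖ = 4.7170;  C_2 = 4.7169 → taut
cable 3: L_3 = ‖A_3−P‖ = 1.8028;  C_3 = 2.8741 → slack

3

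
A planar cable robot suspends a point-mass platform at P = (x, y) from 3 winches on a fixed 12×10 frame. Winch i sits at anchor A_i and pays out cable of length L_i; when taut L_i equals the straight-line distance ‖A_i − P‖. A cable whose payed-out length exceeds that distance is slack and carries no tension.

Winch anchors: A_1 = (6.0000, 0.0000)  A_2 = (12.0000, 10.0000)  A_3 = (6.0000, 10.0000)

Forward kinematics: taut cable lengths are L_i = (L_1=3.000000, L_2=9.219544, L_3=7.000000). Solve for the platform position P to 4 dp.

circle eqns → linear via eq_j − eq_1; set k_j = A_j·A_j − L_j²
k_1 = 36.0000+0.0000−9.0000 = 27.0000
-12.0000·x − 20.0000·y = k_1−k_2 = -132.0000
0.0000·x − 20.0000·y = k_1−k_3 = -60.0000
solve first two rows → x=6.0000, y=3.0000

(6.0000, 3.0000)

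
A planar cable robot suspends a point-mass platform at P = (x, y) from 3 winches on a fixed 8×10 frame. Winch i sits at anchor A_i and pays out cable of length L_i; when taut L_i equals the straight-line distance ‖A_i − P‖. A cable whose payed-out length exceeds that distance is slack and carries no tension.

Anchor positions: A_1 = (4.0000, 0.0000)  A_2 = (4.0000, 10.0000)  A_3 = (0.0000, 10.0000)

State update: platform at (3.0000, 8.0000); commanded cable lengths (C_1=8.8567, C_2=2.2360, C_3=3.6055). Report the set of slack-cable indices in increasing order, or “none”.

cable 1: √((1.0000)²+(-8.0000)²)=8.0623, C_1=8.8567: slack
cable 2: √((1.0000)²+(2.0000)²)=2.2361, C_2=2.2360: taut
cable 3: √((-3.0000)²+(2.0000)²)=3.6056, C_3=3.6055: taut

1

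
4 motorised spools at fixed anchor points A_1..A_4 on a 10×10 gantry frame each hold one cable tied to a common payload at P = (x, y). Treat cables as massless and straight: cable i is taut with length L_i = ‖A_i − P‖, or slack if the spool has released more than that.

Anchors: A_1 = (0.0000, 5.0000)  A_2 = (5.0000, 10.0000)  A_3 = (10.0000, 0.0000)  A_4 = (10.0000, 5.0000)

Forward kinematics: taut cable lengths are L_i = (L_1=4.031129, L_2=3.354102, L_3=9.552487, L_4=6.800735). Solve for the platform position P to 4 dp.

expand ‖A_i−P‖²=L_i² and subtract eq 1 (c_i ≔ ‖A_i‖²−L_i²)
c_1 = 0.0000+25.0000−16.2500 = 8.7500
eq1−eq2 → [-10.0000  -10.0000]·P = -105.0000
eq1−eq3 → [-20.0000  10.0000]·P = 0.0000
eq1−eq4 → [-20.0000  0.0000]·P = -70.0000
2×2 solve → P = (3.5000, 7.0000)
check cable 4: ‖A_4−P‖² = 46.2500 ≈ L_4² = 46.2500 ✓

(3.5000, 7.0000)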